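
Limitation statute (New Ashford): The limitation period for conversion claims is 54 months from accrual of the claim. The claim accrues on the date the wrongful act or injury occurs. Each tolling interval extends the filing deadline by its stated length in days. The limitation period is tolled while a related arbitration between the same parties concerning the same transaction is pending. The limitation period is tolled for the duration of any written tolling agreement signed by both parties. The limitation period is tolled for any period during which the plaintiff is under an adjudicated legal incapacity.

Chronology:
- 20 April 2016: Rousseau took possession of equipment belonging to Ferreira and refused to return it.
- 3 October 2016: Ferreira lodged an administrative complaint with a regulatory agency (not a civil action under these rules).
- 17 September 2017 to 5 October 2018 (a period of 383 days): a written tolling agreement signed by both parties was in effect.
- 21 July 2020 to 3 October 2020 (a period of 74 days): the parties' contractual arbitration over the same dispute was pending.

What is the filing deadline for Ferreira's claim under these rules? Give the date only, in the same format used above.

20 January 2022

The claim accrued on 20 April 2016, the date of the act.
The untolled deadline — 54 months after 20 April 2016 — is 20 October 2020.
Because the written tolling agreement ran from 17 September 2017 to 5 October 2018, the deadline is extended by 383 days to 7 November 2021.
The pending related arbitration from 21 July 2020 to 3 October 2020 tolled the period for 74 days, extending the deadline to 20 January 2022.
Nothing else in the chronology tolls or restarts the period.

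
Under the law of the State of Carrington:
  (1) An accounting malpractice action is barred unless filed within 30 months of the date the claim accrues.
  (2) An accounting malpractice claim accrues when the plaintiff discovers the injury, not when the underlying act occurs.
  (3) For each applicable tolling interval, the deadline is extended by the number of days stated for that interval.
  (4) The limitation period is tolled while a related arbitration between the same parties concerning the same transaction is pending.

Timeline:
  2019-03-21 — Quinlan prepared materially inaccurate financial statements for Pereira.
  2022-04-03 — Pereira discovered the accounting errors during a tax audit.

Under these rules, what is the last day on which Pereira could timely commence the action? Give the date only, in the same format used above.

The claim did not accrue until Pereira discovered the injury on 2022-04-03; the 2019-03-21 act date does not start the clock under the stated rule.
Adding the 30 months base period to 2022-04-03 gives a deadline of 2024-10-03, before any tolling.

2024-10-03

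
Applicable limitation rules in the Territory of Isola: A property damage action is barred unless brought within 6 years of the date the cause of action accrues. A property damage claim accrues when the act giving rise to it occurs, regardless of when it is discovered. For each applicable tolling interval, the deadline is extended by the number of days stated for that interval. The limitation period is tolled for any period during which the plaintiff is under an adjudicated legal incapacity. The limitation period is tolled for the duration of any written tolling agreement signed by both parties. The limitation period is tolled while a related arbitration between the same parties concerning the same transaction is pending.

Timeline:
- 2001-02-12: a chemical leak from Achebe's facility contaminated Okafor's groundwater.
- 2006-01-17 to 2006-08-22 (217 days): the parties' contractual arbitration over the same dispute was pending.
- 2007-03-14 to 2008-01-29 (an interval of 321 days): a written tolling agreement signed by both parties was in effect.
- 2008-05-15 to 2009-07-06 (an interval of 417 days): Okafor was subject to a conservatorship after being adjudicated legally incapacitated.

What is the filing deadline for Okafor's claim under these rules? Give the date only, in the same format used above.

The limitation period began to run on 2001-02-12.
6 years from 2001-02-12 is 2007-02-12.
Because the pending related arbitration ran from 2006-01-17 to 2006-08-22, the deadline is extended by 217 days to 2007-09-17.
The period was tolled for 321 days by the written tolling agreement (2007-03-14 to 2008-01-29), pushing the deadline to 2008-08-03.
The period was tolled for 417 days by the plaintiff's legal incapacity (2008-05-15 to 2009-07-06), pushing the deadline to 2009-09-24.

2009-09-24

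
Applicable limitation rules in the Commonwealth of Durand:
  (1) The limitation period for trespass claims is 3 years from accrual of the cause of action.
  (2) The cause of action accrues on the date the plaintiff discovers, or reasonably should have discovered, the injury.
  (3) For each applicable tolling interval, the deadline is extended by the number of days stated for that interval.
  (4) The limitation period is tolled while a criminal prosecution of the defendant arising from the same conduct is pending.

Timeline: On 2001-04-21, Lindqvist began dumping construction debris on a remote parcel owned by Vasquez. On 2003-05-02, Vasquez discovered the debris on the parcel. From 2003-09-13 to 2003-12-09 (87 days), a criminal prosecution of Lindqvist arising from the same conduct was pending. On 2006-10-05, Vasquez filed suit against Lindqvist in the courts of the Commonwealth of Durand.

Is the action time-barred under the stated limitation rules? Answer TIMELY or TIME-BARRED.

The claim did not accrue until Vasquez discovered the injury on 2003-05-02; the 2001-04-21 act date does not start the clock under the stated rule.
The untolled deadline — 3 years after 2003-05-02 — is 2006-05-02.
Because the pending criminal prosecution ran from 2003-09-13 to 2003-12-09, the deadline is extended by 87 days to 2006-07-28.
The 2006-10-05 filing falls after the 2006-07-28 deadline; the claim is time-barred.

TIME-BARRED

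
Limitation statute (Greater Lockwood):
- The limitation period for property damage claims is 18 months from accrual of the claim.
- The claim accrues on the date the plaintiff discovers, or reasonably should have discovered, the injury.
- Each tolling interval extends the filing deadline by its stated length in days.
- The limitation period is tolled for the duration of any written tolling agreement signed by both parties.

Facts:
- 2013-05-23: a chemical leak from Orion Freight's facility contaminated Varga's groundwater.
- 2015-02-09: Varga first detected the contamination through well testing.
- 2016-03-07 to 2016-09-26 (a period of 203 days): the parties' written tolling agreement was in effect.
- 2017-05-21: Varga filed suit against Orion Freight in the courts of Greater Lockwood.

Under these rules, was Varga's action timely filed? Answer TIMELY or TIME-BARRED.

TIME-BARRED

Accrual is tied to discovery, so the period began on 2015-02-09 rather than on 2013-05-23 when the act occurred.
Adding the 18 months base period to 2015-02-09 gives a deadline of 2016-08-09, before any tolling.
The period was tolled for 203 days by the written tolling agreement (2016-03-07 to 2016-09-26), pushing the deadline to 2017-02-28.
Varga filed on 2017-05-21, after the 2017-02-28 deadline, so the action is time-barred.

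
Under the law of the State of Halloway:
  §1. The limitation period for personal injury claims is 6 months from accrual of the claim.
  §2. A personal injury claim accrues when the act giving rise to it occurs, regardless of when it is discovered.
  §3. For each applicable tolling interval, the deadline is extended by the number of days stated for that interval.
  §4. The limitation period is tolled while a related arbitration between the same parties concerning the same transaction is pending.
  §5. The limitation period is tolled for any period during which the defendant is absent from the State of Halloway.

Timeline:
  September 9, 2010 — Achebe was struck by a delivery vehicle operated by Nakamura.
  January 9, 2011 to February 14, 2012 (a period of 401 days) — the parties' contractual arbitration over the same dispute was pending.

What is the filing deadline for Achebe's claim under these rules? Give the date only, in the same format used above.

April 13, 2012

The limitation period began to run on September 9, 2010.
The untolled deadline — 6 months after September 9, 2010 — is March 9, 2011.
The period was tolled for 401 days by the pending related arbitration (January 9, 2011 to February 14, 2012), pushing the deadline to April 13, 2012.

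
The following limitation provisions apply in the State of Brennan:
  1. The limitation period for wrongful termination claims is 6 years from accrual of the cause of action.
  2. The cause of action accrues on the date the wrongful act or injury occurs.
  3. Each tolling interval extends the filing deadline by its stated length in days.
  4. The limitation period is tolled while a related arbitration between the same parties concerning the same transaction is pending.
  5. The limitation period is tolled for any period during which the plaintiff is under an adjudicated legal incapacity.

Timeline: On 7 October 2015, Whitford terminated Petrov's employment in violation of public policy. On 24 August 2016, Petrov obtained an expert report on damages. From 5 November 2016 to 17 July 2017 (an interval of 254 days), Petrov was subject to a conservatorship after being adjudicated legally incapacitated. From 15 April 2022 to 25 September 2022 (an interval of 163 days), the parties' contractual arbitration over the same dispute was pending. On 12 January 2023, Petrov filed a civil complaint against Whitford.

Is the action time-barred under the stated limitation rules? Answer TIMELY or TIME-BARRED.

The claim accrued on 7 October 2015, when the wrongful act occurred.
The untolled deadline — 6 years after 7 October 2015 — is 7 October 2021.
The period was tolled for 254 days by the plaintiff's legal incapacity (5 November 2016 to 17 July 2017), pushing the deadline to 18 June 2022.
Because the pending related arbitration ran from 15 April 2022 to 25 September 2022, the deadline is extended by 163 days to 28 November 2022.
The other events in the timeline have no effect on the limitation period under the stated rules.
Filing on 12 January 2023 missed the 28 November 2022 deadline — the action is time-barred.

TIME-BARRED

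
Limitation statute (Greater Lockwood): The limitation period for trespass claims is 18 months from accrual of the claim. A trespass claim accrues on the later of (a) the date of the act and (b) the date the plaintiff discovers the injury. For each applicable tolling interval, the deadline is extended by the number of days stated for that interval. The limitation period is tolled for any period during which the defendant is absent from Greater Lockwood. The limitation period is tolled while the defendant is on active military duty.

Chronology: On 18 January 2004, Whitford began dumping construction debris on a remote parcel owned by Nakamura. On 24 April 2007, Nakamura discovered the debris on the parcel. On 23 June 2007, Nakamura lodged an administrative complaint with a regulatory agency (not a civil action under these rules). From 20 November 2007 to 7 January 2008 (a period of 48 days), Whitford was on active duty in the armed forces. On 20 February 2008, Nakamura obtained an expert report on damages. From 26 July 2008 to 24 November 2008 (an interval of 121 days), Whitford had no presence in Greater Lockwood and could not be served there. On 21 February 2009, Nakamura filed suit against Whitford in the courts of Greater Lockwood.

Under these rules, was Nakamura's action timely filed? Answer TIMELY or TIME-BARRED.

The claim accrued on 24 April 2007 — the later of the 18 January 2004 act and the 24 April 2007 discovery.
Adding the 18 months base period to 24 April 2007 gives a deadline of 24 October 2008, before any tolling.
Because the defendant's active military service ran from 20 November 2007 to 7 January 2008, the deadline is extended by 48 days to 11 December 2008.
The period was tolled for 121 days by the defendant's absence from the jurisdiction (26 July 2008 to 24 November 2008), pushing the deadline to 11 April 2009.
Nothing else in the chronology tolls or restarts the period.
Nakamura filed on 21 February 2009, before the 11 April 2009 deadline, so the action is timely.

TIMELY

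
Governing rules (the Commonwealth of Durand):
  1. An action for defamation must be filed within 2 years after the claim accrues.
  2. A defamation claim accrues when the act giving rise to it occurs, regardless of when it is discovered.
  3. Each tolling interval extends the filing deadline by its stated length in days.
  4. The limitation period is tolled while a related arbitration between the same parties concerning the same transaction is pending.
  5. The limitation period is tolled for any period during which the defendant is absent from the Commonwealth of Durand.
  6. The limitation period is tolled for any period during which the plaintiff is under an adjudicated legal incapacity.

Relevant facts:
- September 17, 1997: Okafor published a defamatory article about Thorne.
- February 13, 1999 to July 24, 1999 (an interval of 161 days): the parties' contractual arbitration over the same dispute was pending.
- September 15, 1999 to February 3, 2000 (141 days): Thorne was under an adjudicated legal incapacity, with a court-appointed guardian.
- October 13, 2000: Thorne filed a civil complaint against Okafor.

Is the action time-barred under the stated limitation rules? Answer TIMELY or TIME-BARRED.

The claim accrued on September 17, 1997, when the wrongful act occurred.
2 years from September 17, 1997 is September 17, 1999.
Because the pending related arbitration ran from February 13, 1999 to July 24, 1999, the deadline is extended by 161 days to February 25, 2000.
The period was tolled for 141 days by the plaintiff's legal incapacity (September 15, 1999 to February 3, 2000), pushing the deadline to July 15, 2000.
Thorne filed on October 13, 2000, after the July 15, 2000 deadline, so the action is time-barred.

TIME-BARRED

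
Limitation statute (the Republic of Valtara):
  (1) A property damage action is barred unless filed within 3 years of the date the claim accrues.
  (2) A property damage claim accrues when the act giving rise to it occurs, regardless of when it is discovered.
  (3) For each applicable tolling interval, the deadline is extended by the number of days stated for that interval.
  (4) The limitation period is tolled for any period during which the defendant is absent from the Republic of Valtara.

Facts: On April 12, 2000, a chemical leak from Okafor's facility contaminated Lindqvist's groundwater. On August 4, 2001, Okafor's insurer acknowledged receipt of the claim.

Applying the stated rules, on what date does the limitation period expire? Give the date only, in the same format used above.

April 12, 2003

The claim accrued on April 12, 2000, the date of the act.
Adding the 3 years base period to April 12, 2000 gives a deadline of April 12, 2003, before any tolling.
Nothing else in the chronology tolls or restarts the period.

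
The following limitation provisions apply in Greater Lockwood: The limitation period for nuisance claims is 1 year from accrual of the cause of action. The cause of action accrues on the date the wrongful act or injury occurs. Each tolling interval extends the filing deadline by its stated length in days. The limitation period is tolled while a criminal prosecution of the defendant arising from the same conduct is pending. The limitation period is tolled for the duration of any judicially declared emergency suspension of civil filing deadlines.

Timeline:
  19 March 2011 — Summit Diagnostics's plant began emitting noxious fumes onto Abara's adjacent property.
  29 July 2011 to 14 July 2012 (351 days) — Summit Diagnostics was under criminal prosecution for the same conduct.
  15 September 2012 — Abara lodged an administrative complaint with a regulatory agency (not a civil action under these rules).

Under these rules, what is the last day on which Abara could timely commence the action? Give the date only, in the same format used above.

The cause of action accrued on 19 March 2011, the date of the act.
1 year from 19 March 2011 is 19 March 2012.
Because the pending criminal prosecution ran from 29 July 2011 to 14 July 2012, the deadline is extended by 351 days to 5 March 2013.
Nothing else in the chronology tolls or restarts the period.

5 March 2013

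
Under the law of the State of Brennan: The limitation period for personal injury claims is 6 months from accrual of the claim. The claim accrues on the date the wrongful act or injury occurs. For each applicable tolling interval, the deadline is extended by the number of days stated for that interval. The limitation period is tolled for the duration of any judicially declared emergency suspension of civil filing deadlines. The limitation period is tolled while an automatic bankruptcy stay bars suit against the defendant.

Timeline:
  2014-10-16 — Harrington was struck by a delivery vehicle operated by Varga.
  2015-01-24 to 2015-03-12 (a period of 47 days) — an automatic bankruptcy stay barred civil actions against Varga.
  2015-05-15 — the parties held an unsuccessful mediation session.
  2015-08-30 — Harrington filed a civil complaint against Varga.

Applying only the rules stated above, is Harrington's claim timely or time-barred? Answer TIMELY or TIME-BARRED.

The claim accrued on 2014-10-16, the date of the act.
Adding the 6 months base period to 2014-10-16 gives a deadline of 2015-04-16, before any tolling.
Because the automatic bankruptcy stay ran from 2015-01-24 to 2015-03-12, the deadline is extended by 47 days to 2015-06-02.
Nothing else in the chronology tolls or restarts the period.
Filing on 2015-08-30 missed the 2015-06-02 deadline — the action is time-barred.

TIME-BARRED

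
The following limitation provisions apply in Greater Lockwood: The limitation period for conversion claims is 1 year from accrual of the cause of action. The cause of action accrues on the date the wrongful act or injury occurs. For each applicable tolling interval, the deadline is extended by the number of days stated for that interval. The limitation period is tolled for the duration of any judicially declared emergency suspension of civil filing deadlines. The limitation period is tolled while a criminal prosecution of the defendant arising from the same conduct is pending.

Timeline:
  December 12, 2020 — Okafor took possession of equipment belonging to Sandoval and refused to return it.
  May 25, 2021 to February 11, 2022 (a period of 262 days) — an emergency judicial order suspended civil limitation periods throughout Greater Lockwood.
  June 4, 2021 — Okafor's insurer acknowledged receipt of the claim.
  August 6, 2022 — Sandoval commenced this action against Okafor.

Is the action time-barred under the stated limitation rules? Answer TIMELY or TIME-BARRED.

TIMELY

The cause of action accrued on December 12, 2020, the date of the act.
1 year from December 12, 2020 is December 12, 2021.
The period was tolled for 262 days by the emergency suspension of filing deadlines (May 25, 2021 to February 11, 2022), pushing the deadline to August 31, 2022.
The other events in the timeline have no effect on the limitation period under the stated rules.
Sandoval filed on August 6, 2022, before the August 31, 2022 deadline, so the action is timely.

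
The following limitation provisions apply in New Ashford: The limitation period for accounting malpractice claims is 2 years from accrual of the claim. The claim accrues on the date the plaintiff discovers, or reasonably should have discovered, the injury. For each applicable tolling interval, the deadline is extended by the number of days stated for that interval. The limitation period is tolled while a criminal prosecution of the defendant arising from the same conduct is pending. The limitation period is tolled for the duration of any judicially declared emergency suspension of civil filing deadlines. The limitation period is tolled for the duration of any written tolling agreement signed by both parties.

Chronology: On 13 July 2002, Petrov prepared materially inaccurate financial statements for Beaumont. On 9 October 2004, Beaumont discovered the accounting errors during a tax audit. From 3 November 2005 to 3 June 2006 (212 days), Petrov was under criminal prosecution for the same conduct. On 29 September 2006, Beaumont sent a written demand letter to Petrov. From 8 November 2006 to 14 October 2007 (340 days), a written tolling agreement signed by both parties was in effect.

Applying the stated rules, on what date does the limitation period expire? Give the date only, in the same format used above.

Under the discovery rule, the claim accrued on 9 October 2004, when Beaumont discovered the injury — not on the 13 July 2002 date of the underlying act.
2 years from 9 October 2004 is 9 October 2006.
The pending criminal prosecution from 3 November 2005 to 3 June 2006 tolled the period for 212 days, extending the deadline to 9 May 2007.
The written tolling agreement from 8 November 2006 to 14 October 2007 tolled the period for 340 days, extending the deadline to 13 April 2008.
None of the other events listed affects the running of the period under the stated rules.

13 April 2008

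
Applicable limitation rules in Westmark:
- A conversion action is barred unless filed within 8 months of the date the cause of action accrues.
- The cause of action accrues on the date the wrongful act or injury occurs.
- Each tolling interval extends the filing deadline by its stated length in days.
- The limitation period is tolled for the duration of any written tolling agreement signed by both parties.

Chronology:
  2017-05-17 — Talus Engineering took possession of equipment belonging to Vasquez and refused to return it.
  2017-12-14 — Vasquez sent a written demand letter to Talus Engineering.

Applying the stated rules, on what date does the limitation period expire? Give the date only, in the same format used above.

2018-01-17

The limitation period began to run on 2017-05-17.
8 months from 2017-05-17 is 2018-01-17.
None of the other events listed affects the running of the period under the stated rules.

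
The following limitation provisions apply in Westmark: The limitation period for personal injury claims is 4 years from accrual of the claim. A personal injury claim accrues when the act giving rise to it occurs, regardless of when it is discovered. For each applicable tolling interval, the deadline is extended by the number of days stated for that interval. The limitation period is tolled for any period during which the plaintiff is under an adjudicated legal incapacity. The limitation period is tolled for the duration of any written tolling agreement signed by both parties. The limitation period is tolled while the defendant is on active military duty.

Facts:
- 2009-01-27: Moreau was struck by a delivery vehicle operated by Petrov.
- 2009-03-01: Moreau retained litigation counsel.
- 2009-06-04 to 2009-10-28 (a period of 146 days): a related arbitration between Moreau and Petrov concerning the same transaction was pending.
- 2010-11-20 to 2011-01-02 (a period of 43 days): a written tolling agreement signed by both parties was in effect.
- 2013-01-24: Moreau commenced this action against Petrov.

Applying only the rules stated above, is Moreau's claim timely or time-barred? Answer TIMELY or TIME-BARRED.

TIMELY

The claim accrued on 2009-01-27, the date of the act.
4 years from 2009-01-27 is 2013-01-27.
Because the written tolling agreement ran from 2010-11-20 to 2011-01-02, the deadline is extended by 43 days to 2013-03-11.
No stated provision tolls the period for a pending arbitration, so the interval from 2009-06-04 to 2009-10-28 has no effect on the deadline.
None of the other events listed affects the running of the period under the stated rules.
Moreau filed on 2013-01-24, before the 2013-03-11 deadline, so the action is timely.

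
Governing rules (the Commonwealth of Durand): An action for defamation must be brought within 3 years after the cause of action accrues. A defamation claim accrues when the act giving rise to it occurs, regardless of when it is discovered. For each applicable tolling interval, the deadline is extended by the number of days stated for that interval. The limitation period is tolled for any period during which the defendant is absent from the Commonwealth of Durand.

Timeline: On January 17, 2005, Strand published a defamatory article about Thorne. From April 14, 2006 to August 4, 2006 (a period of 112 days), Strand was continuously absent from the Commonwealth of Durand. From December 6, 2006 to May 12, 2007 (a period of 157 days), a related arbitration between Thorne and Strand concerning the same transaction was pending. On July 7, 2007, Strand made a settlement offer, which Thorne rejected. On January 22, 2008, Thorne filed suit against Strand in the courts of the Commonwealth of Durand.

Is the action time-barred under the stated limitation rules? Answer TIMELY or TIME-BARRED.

The cause of action accrued on January 17, 2005, the date of the act.
The untolled deadline — 3 years after January 17, 2005 — is January 17, 2008.
Because the defendant's absence from the jurisdiction ran from April 14, 2006 to August 4, 2006, the deadline is extended by 112 days to May 8, 2008.
The pending related arbitration from December 6, 2006 to May 12, 2007 does not toll the period, because no stated rule makes a pending arbitration a tolling event.
None of the other events listed affects the running of the period under the stated rules.
The January 22, 2008 filing precedes the May 8, 2008 deadline; the claim is timely.

TIMELY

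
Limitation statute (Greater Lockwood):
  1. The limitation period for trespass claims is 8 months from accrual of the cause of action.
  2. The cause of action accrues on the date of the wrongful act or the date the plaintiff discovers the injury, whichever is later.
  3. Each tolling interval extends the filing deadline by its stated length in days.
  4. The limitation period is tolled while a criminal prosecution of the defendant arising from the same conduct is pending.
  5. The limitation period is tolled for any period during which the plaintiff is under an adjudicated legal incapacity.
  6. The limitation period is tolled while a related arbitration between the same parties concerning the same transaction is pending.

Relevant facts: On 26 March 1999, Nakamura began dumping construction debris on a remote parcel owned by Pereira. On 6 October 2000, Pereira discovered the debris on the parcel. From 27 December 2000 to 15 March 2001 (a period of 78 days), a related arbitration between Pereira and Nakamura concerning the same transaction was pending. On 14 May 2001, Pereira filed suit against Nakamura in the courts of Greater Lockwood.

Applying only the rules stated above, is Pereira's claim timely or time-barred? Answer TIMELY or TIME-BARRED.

TIMELY

The claim accrued on 6 October 2000 — the later of the 26 March 1999 act and the 6 October 2000 discovery.
8 months from 6 October 2000 is 6 June 2001.
The pending related arbitration from 27 December 2000 to 15 March 2001 tolled the period for 78 days, extending the deadline to 23 August 2001.
The 14 May 2001 filing precedes the 23 August 2001 deadline; the claim is timely.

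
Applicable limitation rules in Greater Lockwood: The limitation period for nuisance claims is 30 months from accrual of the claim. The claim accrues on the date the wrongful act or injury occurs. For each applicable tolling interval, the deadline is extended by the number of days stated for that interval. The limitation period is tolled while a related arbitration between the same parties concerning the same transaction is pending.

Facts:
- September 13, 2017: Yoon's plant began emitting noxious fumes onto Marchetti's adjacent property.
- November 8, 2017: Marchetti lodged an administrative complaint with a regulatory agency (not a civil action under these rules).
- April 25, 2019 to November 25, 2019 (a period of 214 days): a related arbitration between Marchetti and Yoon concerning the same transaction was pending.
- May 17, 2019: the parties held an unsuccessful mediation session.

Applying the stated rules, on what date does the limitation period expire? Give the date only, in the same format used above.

October 13, 2020

The claim accrued on September 13, 2017, the date of the act.
The untolled deadline — 30 months after September 13, 2017 — is March 13, 2020.
The period was tolled for 214 days by the pending related arbitration (April 25, 2019 to November 25, 2019), pushing the deadline to October 13, 2020.
Nothing else in the chronology tolls or restarts the period.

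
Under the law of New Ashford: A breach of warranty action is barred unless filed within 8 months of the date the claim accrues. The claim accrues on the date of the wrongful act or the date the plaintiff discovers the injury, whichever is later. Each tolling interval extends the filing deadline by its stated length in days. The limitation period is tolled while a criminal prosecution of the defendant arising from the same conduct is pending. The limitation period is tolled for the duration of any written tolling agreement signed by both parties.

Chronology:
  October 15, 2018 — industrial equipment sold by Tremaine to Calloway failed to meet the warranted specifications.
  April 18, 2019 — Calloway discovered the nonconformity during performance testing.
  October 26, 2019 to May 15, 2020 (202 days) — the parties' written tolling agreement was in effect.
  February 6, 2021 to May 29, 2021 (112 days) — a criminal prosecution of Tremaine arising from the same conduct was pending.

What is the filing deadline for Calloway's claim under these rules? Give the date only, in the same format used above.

Because discovery on April 18, 2019 post-dates the October 15, 2018 act, accrual under the later-of rule falls on April 18, 2019.
8 months from April 18, 2019 is December 18, 2019.
Because the written tolling agreement ran from October 26, 2019 to May 15, 2020, the deadline is extended by 202 days to July 7, 2020.
By the time the pending criminal prosecution began on February 6, 2021, the limitation period had already expired on July 7, 2020; that interval cannot revive it.

July 7, 2020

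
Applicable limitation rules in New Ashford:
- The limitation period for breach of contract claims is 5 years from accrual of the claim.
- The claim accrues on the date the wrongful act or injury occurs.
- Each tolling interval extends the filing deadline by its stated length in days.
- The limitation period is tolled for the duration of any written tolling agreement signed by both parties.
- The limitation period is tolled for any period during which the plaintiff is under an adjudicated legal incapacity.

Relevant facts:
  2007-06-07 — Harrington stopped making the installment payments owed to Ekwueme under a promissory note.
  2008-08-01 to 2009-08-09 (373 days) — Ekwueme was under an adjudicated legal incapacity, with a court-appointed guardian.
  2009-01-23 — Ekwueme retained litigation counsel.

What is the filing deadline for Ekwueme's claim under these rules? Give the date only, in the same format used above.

2013-06-15

The claim accrued on 2007-06-07, the date of the act.
The untolled deadline — 5 years after 2007-06-07 — is 2012-06-07.
The period was tolled for 373 days by the plaintiff's legal incapacity (2008-08-01 to 2009-08-09), pushing the deadline to 2013-06-15.
Nothing else in the chronology tolls or restarts the period.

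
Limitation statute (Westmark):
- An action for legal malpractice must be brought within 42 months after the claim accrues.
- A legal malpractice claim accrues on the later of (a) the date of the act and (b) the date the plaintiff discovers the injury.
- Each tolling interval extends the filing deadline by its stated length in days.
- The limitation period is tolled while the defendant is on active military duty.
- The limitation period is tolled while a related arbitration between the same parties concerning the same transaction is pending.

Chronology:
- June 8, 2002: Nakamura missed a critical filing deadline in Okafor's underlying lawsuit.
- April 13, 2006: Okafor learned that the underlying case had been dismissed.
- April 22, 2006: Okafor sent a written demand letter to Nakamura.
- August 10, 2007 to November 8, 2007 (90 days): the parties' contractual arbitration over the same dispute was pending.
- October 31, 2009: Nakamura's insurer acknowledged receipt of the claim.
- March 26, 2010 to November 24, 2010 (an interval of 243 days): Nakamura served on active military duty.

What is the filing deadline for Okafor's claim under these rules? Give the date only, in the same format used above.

Because discovery on April 13, 2006 post-dates the June 8, 2002 act, accrual under the later-of rule falls on April 13, 2006.
The untolled deadline — 42 months after April 13, 2006 — is October 13, 2009.
The period was tolled for 90 days by the pending related arbitration (August 10, 2007 to November 8, 2007), pushing the deadline to January 11, 2010.
The defendant's active military service from March 26, 2010 to November 24, 2010 began after the period had already run on January 11, 2010, so it has no tolling effect.
Nothing else in the chronology tolls or restarts the period.

January 11, 2010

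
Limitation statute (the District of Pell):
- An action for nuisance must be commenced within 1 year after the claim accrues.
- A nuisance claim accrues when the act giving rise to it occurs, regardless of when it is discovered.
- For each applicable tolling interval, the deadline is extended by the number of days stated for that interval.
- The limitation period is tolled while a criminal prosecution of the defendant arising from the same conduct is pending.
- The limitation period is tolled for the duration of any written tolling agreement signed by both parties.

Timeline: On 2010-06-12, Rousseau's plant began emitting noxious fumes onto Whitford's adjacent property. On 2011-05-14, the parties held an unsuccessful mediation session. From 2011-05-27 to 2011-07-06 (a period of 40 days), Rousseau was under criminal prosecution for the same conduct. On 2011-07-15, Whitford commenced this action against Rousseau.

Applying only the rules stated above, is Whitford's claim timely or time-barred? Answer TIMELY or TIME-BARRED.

TIMELY

The claim accrued on 2010-06-12, the date of the act.
The untolled deadline — 1 year after 2010-06-12 — is 2011-06-12.
The pending criminal prosecution from 2011-05-27 to 2011-07-06 tolled the period for 40 days, extending the deadline to 2011-07-22.
Nothing else in the chronology tolls or restarts the period.
Filing on 2011-07-15 beat the 2011-07-22 deadline — the action is timely.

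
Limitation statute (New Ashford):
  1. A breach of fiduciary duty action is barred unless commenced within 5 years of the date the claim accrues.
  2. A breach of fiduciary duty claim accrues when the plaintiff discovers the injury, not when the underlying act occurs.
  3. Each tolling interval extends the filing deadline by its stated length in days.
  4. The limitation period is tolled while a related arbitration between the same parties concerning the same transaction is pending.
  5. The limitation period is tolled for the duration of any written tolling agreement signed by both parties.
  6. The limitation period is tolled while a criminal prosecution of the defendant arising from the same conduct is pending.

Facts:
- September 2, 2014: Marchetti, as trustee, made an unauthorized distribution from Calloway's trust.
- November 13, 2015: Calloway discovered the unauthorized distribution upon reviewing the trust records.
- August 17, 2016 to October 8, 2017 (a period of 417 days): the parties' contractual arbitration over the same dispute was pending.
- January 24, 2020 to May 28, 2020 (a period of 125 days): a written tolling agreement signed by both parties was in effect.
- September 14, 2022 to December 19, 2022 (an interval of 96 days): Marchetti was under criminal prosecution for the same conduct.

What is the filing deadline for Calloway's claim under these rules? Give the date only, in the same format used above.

May 9, 2022

The claim did not accrue until Calloway discovered the injury on November 13, 2015; the September 2, 2014 act date does not start the clock under the stated rule.
Adding the 5 years base period to November 13, 2015 gives a deadline of November 13, 2020, before any tolling.
The pending related arbitration from August 17, 2016 to October 8, 2017 tolled the period for 417 days, extending the deadline to January 4, 2022.
The period was tolled for 125 days by the written tolling agreement (January 24, 2020 to May 28, 2020), pushing the deadline to May 9, 2022.
By the time the pending criminal prosecution began on September 14, 2022, the limitation period had already expired on May 9, 2022; that interval cannot revive it.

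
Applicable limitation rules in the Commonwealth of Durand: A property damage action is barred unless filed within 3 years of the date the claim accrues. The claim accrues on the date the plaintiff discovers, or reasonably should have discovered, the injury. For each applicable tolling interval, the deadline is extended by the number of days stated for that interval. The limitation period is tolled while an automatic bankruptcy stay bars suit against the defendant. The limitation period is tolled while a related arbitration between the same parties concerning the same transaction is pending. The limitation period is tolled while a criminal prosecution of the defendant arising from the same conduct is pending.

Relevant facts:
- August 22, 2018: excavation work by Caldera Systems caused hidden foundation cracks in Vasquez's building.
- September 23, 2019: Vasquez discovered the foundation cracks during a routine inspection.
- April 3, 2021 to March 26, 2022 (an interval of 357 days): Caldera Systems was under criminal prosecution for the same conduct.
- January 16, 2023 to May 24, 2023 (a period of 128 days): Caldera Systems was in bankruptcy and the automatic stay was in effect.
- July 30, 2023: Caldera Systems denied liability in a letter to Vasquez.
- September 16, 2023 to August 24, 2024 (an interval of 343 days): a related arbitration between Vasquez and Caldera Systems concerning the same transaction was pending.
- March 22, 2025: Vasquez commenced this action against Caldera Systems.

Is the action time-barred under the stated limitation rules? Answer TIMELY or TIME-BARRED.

TIME-BARRED

The claim did not accrue until Vasquez discovered the injury on September 23, 2019; the August 22, 2018 act date does not start the clock under the stated rule.
The untolled deadline — 3 years after September 23, 2019 — is September 23, 2022.
The pending criminal prosecution from April 3, 2021 to March 26, 2022 tolled the period for 357 days, extending the deadline to September 15, 2023.
The automatic bankruptcy stay from January 16, 2023 to May 24, 2023 tolled the period for 128 days, extending the deadline to January 21, 2024.
Because the pending related arbitration ran from September 16, 2023 to August 24, 2024, the deadline is extended by 343 days to December 29, 2024.
None of the other events listed affects the running of the period under the stated rules.
Vasquez filed on March 22, 2025, after the December 29, 2024 deadline, so the action is time-barred.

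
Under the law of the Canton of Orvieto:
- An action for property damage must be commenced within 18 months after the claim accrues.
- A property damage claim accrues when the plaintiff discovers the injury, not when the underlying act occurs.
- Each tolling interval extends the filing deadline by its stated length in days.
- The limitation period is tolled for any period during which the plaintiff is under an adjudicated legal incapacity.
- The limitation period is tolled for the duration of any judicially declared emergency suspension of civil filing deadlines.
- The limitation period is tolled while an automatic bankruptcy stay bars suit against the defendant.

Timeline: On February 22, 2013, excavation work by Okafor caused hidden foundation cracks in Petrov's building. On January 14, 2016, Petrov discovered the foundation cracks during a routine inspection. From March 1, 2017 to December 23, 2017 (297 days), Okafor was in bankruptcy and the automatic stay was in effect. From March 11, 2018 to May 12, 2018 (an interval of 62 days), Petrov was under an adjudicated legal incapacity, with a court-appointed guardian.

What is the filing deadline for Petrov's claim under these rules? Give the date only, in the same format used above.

Under the discovery rule, the claim accrued on January 14, 2016, when Petrov discovered the injury — not on the February 22, 2013 date of the underlying act.
Adding the 18 months base period to January 14, 2016 gives a deadline of July 14, 2017, before any tolling.
The automatic bankruptcy stay from March 1, 2017 to December 23, 2017 tolled the period for 297 days, extending the deadline to May 7, 2018.
Because the plaintiff's legal incapacity ran from March 11, 2018 to May 12, 2018, the deadline is extended by 62 days to July 8, 2018.

July 8, 2018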